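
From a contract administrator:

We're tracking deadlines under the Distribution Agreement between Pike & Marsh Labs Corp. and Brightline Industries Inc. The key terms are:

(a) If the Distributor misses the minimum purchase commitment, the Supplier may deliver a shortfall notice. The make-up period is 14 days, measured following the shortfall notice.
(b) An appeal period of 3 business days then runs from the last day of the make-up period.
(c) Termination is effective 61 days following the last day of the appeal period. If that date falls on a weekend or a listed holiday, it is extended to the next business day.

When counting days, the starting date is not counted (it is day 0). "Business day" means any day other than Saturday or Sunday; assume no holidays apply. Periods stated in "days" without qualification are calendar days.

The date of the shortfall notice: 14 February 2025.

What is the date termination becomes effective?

The last day of the make-up period: 14 February 2025 + 14 days = 28 February 2025.
From Friday, 28 February 2025, 3 business days (Mar 3, Mar 4, Mar 5, skipping weekends) brings us to Wednesday, 5 March 2025, which is the last day of the appeal period.
The date termination becomes effective: 61 calendar days after 5 March 2025 is 5 May 2025. 5 May 2025 is a Monday, so no roll-forward applies.

5 May 2025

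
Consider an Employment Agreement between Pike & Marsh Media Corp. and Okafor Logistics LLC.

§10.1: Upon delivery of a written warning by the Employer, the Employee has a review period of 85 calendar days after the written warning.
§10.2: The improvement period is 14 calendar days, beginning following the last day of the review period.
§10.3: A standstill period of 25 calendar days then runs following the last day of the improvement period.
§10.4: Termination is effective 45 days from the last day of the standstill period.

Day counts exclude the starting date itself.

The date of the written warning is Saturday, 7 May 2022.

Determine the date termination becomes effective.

The last day of the review period: 85 calendar days after 7 May 2022 is 31 July 2022.
Adding 14 calendar days to 31 July 2022 gives 14 August 2022, which is the last day of the improvement period.
Adding 25 calendar days to 14 August 2022 gives 8 September 2022, which is the last day of the standstill period.
Adding 45 calendar days to 8 September 2022 gives 23 October 2022, which is the date termination becomes effective.

23 October 2022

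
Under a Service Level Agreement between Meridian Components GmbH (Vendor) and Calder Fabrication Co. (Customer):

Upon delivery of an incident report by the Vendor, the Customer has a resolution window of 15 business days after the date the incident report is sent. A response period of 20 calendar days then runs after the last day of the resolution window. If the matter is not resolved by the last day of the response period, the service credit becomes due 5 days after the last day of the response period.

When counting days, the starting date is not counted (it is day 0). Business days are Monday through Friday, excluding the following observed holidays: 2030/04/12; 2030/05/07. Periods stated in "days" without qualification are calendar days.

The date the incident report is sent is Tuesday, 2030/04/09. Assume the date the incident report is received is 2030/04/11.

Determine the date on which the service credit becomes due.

2030/05/26

The last day of the resolution window: counting 15 business days from Tuesday, 2030/04/09 (Apr 10, Apr 11, Apr 15, Apr 16, …, Apr 29, Apr 30, May 1, skipping weekends and the listed holiday on Apr 12) reaches Wednesday, 2030/05/01.
The last day of the response period: 20 calendar days after 2030/05/01 is 2030/05/21.
The date on which the service credit becomes due: 2030/05/21 + 5 days = 2030/05/26.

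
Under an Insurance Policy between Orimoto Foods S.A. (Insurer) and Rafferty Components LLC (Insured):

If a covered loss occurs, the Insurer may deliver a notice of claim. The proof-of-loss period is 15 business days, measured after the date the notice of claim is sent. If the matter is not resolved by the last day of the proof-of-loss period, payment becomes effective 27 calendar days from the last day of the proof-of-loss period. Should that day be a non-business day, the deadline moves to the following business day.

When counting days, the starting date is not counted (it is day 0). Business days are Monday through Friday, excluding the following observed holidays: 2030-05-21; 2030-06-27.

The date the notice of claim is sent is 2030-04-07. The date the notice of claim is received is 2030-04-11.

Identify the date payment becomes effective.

2030-05-23

From Sunday, 2030-04-07, 15 business days (Apr 8, Apr 9, Apr 10, Apr 11, …, Apr 24, Apr 25, Apr 26, skipping weekends) brings us to Friday, 2030-04-26, which is the last day of the proof-of-loss period.
The date payment becomes effective: 2030-04-26 + 27 days = 2030-05-23. 2030-05-23 is a Thursday and is not a listed holiday, so no roll-forward applies.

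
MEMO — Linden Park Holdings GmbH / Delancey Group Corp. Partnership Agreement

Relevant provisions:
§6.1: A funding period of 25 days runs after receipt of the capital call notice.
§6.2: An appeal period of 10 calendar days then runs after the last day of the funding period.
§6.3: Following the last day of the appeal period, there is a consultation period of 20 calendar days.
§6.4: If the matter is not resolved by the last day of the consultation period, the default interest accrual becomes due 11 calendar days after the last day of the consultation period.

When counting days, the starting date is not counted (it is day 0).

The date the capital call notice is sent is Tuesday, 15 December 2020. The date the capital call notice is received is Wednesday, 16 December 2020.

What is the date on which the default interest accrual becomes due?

20 February 2021

The last day of the funding period: 16 December 2020 + 25 days = 10 January 2021.
Adding 10 calendar days to 10 January 2021 gives 20 January 2021, which is the last day of the appeal period.
The last day of the consultation period: 20 January 2021 + 20 days = 9 February 2021.
Adding 11 calendar days to 9 February 2021 gives 20 February 2021, which is the date on which the default interest accrual becomes due.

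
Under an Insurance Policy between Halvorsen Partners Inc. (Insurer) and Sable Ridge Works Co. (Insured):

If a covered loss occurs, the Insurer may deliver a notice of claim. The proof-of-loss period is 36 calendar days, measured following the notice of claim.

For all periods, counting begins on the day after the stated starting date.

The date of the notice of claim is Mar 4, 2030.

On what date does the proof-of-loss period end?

The last day of the proof-of-loss period: 36 calendar days after Mar 4, 2030 is Apr 9, 2030.

Apr 9, 2030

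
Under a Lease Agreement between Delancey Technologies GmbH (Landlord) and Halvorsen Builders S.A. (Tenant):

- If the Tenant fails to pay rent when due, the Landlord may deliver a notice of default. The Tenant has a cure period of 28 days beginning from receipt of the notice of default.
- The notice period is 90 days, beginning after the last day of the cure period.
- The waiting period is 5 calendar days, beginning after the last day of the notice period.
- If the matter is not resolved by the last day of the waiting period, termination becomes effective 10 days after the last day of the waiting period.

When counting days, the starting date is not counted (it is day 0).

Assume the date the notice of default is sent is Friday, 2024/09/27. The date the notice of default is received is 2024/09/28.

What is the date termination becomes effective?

The last day of the cure period: 2024/09/28 + 28 days = 2024/10/26.
The last day of the notice period: 2024/10/26 + 90 days = 2025/01/24.
The last day of the waiting period: 2025/01/24 + 5 days = 2025/01/29.
Adding 10 calendar days to 2025/01/29 gives 2025/02/08, which is the date termination becomes effective.

2025/02/08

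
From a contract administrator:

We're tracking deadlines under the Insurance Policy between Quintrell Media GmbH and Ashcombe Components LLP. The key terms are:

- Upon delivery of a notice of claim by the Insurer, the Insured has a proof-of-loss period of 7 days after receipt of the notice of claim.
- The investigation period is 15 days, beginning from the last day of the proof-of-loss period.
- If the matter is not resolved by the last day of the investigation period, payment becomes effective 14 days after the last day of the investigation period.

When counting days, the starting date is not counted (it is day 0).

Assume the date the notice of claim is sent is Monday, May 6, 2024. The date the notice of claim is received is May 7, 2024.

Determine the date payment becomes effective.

Jun 12, 2024

Adding 7 calendar days to May 7, 2024 gives May 14, 2024, which is the last day of the proof-of-loss period.
The last day of the investigation period: May 14, 2024 + 15 days = May 29, 2024.
Adding 14 calendar days to May 29, 2024 gives Jun 12, 2024, which is the date payment becomes effective.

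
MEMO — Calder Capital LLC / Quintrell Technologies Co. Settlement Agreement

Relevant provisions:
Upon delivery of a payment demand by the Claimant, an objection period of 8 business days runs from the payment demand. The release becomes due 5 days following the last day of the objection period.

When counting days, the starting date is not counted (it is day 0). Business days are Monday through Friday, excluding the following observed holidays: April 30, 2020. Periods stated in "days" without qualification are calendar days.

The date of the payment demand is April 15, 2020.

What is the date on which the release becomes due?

The last day of the objection period: 8 business days after Wednesday, April 15, 2020, skipping weekends — Apr 16, Apr 17, Apr 20, Apr 21, Apr 22, Apr 23, Apr 24, Apr 27 — lands on Monday, April 27, 2020.
The date on which the release becomes due: 5 calendar days after April 27, 2020 is May 2, 2020.

May 2, 2020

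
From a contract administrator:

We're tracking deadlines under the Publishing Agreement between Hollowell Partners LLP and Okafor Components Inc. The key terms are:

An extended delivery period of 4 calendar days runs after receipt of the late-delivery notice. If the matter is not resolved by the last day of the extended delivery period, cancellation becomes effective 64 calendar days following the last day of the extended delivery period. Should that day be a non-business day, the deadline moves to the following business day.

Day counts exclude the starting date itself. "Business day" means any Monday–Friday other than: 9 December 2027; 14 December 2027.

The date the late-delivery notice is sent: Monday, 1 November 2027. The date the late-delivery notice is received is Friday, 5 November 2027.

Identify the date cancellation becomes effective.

The last day of the extended delivery period: 5 November 2027 + 4 days = 9 November 2027.
Adding 64 calendar days to 9 November 2027 gives 12 January 2028, which is the date cancellation becomes effective. 12 January 2028 is a Wednesday and is not a listed holiday, so no roll-forward applies.

12 January 2028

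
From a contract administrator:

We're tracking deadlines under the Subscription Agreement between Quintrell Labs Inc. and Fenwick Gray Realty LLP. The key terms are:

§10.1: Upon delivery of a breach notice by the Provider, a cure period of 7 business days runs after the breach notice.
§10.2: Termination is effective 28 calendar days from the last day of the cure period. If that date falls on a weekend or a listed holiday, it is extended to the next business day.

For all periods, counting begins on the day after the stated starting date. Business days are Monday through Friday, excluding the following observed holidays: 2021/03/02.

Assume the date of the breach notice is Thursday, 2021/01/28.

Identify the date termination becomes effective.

The last day of the cure period: 7 business days after Thursday, 2021/01/28, skipping weekends — Jan 29, Feb 1, Feb 2, Feb 3, Feb 4, Feb 5, Feb 8 — lands on Monday, 2021/02/08.
The date termination becomes effective: 2021/02/08 + 28 days = 2021/03/08. 2021/03/08 is a Monday and is not a listed holiday, so no roll-forward applies.

2021/03/08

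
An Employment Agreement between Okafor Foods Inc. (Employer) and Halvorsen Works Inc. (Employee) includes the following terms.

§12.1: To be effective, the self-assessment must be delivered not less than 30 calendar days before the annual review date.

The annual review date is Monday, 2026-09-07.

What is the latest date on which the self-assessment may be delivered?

2026-08-08

Counting back 30 calendar days from 2026-09-07 gives 2026-08-08.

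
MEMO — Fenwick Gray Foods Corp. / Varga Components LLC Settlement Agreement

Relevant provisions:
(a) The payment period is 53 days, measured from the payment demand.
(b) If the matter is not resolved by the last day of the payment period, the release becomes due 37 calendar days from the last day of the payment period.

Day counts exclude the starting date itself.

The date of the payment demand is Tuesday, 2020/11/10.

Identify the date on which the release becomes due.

The last day of the payment period: 2020/11/10 + 53 days = 2021/01/02.
The date on which the release becomes due: 2021/01/02 + 37 days = 2021/02/08.

2021/02/08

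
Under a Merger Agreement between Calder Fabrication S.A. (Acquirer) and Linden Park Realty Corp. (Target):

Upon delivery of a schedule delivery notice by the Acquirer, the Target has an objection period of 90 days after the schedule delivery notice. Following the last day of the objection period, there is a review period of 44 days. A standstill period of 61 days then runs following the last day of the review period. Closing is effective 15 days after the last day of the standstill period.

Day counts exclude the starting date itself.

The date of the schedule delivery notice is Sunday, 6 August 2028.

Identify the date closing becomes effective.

Adding 90 calendar days to 6 August 2028 gives 4 November 2028, which is the last day of the objection period.
The last day of the review period: 44 calendar days after 4 November 2028 is 18 December 2028.
The last day of the standstill period: 61 calendar days after 18 December 2028 is 17 February 2029.
The date closing becomes effective: 15 calendar days after 17 February 2029 is 4 March 2029.

4 March 2029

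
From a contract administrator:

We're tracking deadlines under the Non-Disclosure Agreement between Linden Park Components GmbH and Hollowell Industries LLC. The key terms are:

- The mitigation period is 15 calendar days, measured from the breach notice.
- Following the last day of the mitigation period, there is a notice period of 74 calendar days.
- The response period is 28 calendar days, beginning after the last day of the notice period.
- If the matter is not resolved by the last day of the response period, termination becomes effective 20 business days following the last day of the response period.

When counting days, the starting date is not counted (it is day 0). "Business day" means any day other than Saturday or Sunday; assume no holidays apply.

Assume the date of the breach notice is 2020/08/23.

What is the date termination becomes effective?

The last day of the mitigation period: 15 calendar days after 2020/08/23 is 2020/09/07.
Adding 74 calendar days to 2020/09/07 gives 2020/11/20, which is the last day of the notice period.
Adding 28 calendar days to 2020/11/20 gives 2020/12/18, which is the last day of the response period.
The date termination becomes effective: 20 business days after Friday, 2020/12/18, skipping weekends — Dec 21, Dec 22, Dec 23, Dec 24, …, Jan 13, Jan 14, Jan 15 — lands on Friday, 2021/01/15.

2021/01/15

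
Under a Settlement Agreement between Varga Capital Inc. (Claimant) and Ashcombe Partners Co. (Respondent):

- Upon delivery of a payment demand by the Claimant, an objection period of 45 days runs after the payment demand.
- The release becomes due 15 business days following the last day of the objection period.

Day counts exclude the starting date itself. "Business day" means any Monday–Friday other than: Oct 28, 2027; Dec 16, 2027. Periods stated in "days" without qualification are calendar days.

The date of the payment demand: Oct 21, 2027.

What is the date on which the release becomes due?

Dec 27, 2027

The last day of the objection period: Oct 21, 2027 + 45 days = Dec 5, 2027.
From Sunday, Dec 5, 2027, 15 business days (Dec 6, Dec 7, Dec 8, Dec 9, …, Dec 23, Dec 24, Dec 27, skipping weekends and the listed holiday on Dec 16) brings us to Monday, Dec 27, 2027, which is the date on which the release becomes due.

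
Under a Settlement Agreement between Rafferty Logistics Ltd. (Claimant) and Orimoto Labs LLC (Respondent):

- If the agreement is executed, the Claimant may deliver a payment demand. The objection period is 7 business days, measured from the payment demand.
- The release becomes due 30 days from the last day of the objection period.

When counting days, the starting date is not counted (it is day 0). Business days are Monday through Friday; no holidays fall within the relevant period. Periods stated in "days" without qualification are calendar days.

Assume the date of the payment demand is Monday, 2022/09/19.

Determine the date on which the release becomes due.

The last day of the objection period: counting 7 business days from Monday, 2022/09/19 (Sep 20, Sep 21, Sep 22, Sep 23, Sep 26, Sep 27, Sep 28, skipping weekends) reaches Wednesday, 2022/09/28.
Adding 30 calendar days to 2022/09/28 gives 2022/10/28, which is the date on which the release becomes due.

2022/10/28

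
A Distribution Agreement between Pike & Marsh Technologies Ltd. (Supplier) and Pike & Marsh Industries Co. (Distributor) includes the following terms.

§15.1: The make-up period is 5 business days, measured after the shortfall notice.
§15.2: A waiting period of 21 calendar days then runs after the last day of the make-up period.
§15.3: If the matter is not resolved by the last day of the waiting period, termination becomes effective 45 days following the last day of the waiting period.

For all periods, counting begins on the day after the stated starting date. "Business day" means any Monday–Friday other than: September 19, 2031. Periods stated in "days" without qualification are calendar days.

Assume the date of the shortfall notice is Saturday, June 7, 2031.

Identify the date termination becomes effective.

The last day of the make-up period: counting 5 business days from Saturday, June 7, 2031 (Jun 9, Jun 10, Jun 11, Jun 12, Jun 13, skipping weekends) reaches Friday, June 13, 2031.
The last day of the waiting period: 21 calendar days after June 13, 2031 is July 4, 2031.
Adding 45 calendar days to July 4, 2031 gives August 18, 2031, which is the date termination becomes effective.

August 18, 2031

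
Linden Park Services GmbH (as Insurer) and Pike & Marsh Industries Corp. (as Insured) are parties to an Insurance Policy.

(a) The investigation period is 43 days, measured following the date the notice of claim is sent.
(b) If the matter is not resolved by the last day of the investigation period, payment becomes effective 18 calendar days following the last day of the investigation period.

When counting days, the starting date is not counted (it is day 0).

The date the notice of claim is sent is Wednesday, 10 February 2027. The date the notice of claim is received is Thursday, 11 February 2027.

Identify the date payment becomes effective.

12 April 2027

The last day of the investigation period: 10 February 2027 + 43 days = 25 March 2027.
The date payment becomes effective: 25 March 2027 + 18 days = 12 April 2027.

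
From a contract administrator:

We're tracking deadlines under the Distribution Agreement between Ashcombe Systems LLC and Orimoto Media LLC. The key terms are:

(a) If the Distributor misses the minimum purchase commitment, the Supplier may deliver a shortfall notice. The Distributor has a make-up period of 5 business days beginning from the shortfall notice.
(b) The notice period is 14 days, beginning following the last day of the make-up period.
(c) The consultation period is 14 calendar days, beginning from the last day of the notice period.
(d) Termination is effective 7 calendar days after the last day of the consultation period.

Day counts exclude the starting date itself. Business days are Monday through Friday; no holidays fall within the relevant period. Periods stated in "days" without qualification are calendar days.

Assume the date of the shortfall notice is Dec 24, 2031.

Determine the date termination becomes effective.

The last day of the make-up period: counting 5 business days from Wednesday, Dec 24, 2031 (Dec 25, Dec 26, Dec 29, Dec 30, Dec 31, skipping weekends) reaches Wednesday, Dec 31, 2031.
The last day of the notice period: 14 calendar days after Dec 31, 2031 is Jan 14, 2032.
The last day of the consultation period: Jan 14, 2032 + 14 days = Jan 28, 2032.
The date termination becomes effective: Jan 28, 2032 + 7 days = Feb 4, 2032.

Feb 4, 2032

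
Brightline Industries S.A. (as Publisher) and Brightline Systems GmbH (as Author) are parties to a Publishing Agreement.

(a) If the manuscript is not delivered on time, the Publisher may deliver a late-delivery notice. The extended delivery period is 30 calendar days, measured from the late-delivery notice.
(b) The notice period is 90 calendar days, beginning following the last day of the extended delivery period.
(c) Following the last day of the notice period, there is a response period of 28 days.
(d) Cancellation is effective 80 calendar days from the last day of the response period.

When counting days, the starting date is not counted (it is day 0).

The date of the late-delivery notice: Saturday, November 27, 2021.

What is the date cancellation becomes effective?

The last day of the extended delivery period: November 27, 2021 + 30 days = December 27, 2021.
The last day of the notice period: December 27, 2021 + 90 days = March 27, 2022.
The last day of the response period: 28 calendar days after March 27, 2022 is April 24, 2022.
The date cancellation becomes effective: 80 calendar days after April 24, 2022 is July 13, 2022.

July 13, 2022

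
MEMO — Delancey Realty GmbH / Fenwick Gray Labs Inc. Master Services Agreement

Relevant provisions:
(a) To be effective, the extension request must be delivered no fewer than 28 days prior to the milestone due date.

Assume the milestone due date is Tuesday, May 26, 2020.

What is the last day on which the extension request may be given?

April 28, 2020

Counting back 28 calendar days from May 26, 2020 gives April 28, 2020.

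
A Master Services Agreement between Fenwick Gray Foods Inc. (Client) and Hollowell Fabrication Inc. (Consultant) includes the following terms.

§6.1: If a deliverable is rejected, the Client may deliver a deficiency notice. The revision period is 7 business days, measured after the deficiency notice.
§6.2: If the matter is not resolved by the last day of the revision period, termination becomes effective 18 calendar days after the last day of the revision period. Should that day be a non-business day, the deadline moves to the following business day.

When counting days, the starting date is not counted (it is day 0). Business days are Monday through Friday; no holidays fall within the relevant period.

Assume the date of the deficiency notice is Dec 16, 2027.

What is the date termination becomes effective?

Jan 14, 2028

The last day of the revision period: 7 business days after Thursday, Dec 16, 2027, skipping weekends — Dec 17, Dec 20, Dec 21, Dec 22, Dec 23, Dec 24, Dec 27 — lands on Monday, Dec 27, 2027.
The date termination becomes effective: 18 calendar days after Dec 27, 2027 is Jan 14, 2028. Jan 14, 2028 is a Friday, so no roll-forward applies.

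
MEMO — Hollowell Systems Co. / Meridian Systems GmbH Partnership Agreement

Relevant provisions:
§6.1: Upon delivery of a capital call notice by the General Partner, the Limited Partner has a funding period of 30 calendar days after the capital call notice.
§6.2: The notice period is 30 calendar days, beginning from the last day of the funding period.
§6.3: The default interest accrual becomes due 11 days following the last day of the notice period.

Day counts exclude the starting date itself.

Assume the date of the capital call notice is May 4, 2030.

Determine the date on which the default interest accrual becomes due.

July 14, 2030

The last day of the funding period: May 4, 2030 + 30 days = June 3, 2030.
The last day of the notice period: June 3, 2030 + 30 days = July 3, 2030.
Adding 11 calendar days to July 3, 2030 gives July 14, 2030, which is the date on which the default interest accrual becomes due.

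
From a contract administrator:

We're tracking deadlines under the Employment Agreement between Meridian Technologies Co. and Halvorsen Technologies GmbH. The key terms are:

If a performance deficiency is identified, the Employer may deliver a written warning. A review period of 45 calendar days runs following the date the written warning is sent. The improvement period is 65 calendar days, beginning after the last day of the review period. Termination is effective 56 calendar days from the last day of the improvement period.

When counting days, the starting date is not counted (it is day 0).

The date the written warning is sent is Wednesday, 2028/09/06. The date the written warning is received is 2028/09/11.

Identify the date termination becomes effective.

The last day of the review period: 45 calendar days after 2028/09/06 is 2028/10/21.
The last day of the improvement period: 65 calendar days after 2028/10/21 is 2028/12/25.
The date termination becomes effective: 56 calendar days after 2028/12/25 is 2029/02/19.

2029/02/19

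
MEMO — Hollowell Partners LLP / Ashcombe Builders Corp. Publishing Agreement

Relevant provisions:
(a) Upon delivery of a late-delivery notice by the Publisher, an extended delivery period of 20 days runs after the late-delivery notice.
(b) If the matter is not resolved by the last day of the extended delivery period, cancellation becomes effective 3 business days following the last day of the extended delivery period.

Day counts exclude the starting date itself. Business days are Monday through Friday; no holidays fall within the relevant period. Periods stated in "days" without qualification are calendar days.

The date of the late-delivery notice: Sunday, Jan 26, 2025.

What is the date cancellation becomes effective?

Feb 19, 2025

The last day of the extended delivery period: Jan 26, 2025 + 20 days = Feb 15, 2025.
The date cancellation becomes effective: counting 3 business days from Saturday, Feb 15, 2025 (Feb 17, Feb 18, Feb 19, skipping weekends) reaches Wednesday, Feb 19, 2025.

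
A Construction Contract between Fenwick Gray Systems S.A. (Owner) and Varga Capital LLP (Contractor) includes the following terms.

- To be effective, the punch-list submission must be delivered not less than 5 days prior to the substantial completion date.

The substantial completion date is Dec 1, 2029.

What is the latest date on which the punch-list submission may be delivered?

Nov 26, 2029

Dec 1, 2029 minus 5 days is Nov 26, 2029.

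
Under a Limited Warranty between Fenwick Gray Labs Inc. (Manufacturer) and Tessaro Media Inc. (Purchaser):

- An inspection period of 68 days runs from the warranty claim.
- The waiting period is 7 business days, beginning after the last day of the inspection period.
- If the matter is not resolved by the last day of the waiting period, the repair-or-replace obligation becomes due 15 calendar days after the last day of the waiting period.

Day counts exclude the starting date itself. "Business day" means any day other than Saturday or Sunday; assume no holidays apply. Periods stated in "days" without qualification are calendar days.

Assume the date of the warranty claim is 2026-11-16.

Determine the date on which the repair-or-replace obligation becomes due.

The last day of the inspection period: 68 calendar days after 2026-11-16 is 2027-01-23.
From Saturday, 2027-01-23, 7 business days (Jan 25, Jan 26, Jan 27, Jan 28, Jan 29, Feb 1, Feb 2, skipping weekends) brings us to Tuesday, 2027-02-02, which is the last day of the waiting period.
The date on which the repair-or-replace obligation becomes due: 15 calendar days after 2027-02-02 is 2027-02-17.

2027-02-17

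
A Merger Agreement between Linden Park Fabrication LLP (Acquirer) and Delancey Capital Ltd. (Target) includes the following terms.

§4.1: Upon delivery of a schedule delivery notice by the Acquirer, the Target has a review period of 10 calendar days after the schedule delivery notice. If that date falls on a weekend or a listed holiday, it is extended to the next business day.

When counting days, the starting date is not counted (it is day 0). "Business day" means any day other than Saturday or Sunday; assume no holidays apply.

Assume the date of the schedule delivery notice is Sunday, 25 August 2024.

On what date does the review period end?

The last day of the review period: 25 August 2024 + 10 days = 4 September 2024. 4 September 2024 is a Wednesday, so no roll-forward applies.

4 September 2024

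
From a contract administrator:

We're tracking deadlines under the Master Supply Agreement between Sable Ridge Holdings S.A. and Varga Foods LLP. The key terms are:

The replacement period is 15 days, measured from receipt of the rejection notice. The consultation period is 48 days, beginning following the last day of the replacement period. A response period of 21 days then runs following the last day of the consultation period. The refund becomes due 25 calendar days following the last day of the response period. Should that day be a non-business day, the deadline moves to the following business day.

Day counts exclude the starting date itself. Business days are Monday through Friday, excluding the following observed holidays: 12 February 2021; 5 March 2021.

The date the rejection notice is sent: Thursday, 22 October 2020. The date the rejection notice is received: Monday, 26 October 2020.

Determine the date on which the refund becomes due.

The last day of the replacement period: 26 October 2020 + 15 days = 10 November 2020.
Adding 48 calendar days to 10 November 2020 gives 28 December 2020, which is the last day of the consultation period.
Adding 21 calendar days to 28 December 2020 gives 18 January 2021, which is the last day of the response period.
The date on which the refund becomes due: 25 calendar days after 18 January 2021 is 12 February 2021. That falls on Friday, a listed holiday, so it rolls to the next business day, Monday, 15 February 2021.

15 February 2021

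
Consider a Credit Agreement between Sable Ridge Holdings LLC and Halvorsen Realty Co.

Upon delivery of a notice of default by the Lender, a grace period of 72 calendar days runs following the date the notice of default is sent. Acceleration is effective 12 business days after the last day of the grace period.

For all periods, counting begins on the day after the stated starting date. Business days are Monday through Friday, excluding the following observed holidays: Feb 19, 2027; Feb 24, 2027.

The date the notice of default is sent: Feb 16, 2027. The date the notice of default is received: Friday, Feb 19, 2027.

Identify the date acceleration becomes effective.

May 17, 2027

Adding 72 calendar days to Feb 16, 2027 gives Apr 29, 2027, which is the last day of the grace period.
The date acceleration becomes effective: counting 12 business days from Thursday, Apr 29, 2027 (Apr 30, May 3, May 4, May 5, …, May 13, May 14, May 17, skipping weekends) reaches Monday, May 17, 2027.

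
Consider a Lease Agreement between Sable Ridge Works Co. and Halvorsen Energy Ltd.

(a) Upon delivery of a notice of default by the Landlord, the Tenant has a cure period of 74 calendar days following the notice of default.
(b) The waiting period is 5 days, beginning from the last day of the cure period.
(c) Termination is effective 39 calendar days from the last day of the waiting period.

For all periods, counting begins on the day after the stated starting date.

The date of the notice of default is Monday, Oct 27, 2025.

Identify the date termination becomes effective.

Feb 22, 2026

Adding 74 calendar days to Oct 27, 2025 gives Jan 9, 2026, which is the last day of the cure period.
The last day of the waiting period: 5 calendar days after Jan 9, 2026 is Jan 14, 2026.
The date termination becomes effective: 39 calendar days after Jan 14, 2026 is Feb 22, 2026.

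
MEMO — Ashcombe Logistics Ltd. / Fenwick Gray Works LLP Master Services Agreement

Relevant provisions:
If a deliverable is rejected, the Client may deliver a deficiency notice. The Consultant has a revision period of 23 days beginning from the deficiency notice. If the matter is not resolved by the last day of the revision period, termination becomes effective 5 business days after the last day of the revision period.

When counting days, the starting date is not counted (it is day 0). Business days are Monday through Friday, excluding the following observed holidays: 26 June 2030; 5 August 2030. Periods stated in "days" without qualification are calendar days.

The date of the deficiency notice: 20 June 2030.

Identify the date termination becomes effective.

19 July 2030

The last day of the revision period: 23 calendar days after 20 June 2030 is 13 July 2030.
The date termination becomes effective: counting 5 business days from Saturday, 13 July 2030 (Jul 15, Jul 16, Jul 17, Jul 18, Jul 19, skipping weekends) reaches Friday, 19 July 2030.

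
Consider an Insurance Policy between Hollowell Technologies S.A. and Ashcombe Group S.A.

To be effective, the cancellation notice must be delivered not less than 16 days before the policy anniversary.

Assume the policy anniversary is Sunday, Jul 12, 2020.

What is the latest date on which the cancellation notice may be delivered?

Jul 12, 2020 minus 16 days is Jun 26, 2020.

Jun 26, 2020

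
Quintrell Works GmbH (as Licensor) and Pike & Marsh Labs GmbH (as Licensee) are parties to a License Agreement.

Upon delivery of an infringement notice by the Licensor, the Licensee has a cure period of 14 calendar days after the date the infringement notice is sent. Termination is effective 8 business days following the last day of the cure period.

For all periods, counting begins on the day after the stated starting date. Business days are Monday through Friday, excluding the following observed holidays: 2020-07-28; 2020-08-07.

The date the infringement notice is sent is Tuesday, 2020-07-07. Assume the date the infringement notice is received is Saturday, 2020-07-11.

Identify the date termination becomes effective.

2020-08-03

Adding 14 calendar days to 2020-07-07 gives 2020-07-21, which is the last day of the cure period.
The date termination becomes effective: counting 8 business days from Tuesday, 2020-07-21 (Jul 22, Jul 23, Jul 24, Jul 27, Jul 29, Jul 30, Jul 31, Aug 3, skipping weekends and the listed holiday on Jul 28) reaches Monday, 2020-08-03.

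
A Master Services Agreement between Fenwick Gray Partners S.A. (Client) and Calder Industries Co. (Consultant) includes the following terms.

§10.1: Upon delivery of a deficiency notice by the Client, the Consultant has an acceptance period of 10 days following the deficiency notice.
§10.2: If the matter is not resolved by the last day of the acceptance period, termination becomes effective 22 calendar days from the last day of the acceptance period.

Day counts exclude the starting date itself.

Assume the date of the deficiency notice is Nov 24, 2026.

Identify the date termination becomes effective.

Dec 26, 2026

The last day of the acceptance period: 10 calendar days after Nov 24, 2026 is Dec 4, 2026.
Adding 22 calendar days to Dec 4, 2026 gives Dec 26, 2026, which is the date termination becomes effective.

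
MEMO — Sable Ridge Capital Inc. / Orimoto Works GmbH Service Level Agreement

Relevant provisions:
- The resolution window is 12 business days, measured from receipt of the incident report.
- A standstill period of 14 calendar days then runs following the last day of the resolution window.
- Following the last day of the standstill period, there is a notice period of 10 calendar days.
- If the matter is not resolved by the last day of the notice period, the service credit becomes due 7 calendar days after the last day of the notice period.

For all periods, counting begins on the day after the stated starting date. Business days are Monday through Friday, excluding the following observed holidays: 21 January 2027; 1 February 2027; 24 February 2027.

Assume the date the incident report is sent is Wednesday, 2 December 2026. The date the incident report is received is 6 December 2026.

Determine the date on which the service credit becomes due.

From Sunday, 6 December 2026, 12 business days (Dec 7, Dec 8, Dec 9, Dec 10, …, Dec 18, Dec 21, Dec 22, skipping weekends) brings us to Tuesday, 22 December 2026, which is the last day of the resolution window.
The last day of the standstill period: 14 calendar days after 22 December 2026 is 5 January 2027.
Adding 10 calendar days to 5 January 2027 gives 15 January 2027, which is the last day of the notice period.
The date on which the service credit becomes due: 7 calendar days after 15 January 2027 is 22 January 2027.

22 January 2027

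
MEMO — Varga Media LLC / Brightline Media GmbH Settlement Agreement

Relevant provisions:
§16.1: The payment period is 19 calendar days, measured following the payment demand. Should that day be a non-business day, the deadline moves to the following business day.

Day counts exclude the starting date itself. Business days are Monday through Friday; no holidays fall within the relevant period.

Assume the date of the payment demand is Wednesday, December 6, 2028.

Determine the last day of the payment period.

December 25, 2028

The last day of the payment period: December 6, 2028 + 19 days = December 25, 2028. December 25, 2028 is a Monday, so no roll-forward applies.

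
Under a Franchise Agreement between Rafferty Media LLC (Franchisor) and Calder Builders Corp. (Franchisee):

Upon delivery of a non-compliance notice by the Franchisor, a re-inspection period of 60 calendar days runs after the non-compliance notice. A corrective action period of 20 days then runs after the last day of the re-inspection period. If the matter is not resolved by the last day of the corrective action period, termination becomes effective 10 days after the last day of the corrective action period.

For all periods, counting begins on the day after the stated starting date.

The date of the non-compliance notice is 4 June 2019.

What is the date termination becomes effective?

2 September 2019

The last day of the re-inspection period: 60 calendar days after 4 June 2019 is 3 August 2019.
Adding 20 calendar days to 3 August 2019 gives 23 August 2019, which is the last day of the corrective action period.
Adding 10 calendar days to 23 August 2019 gives 2 September 2019, which is the date termination becomes effective.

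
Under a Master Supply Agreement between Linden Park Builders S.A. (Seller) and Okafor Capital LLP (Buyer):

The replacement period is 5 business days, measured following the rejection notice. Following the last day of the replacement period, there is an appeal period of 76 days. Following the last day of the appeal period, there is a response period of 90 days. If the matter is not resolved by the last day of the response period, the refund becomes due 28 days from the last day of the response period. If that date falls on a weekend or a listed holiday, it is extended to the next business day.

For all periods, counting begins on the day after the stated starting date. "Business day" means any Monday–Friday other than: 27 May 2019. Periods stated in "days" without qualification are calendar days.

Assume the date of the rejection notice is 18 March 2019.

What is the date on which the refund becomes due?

The last day of the replacement period: counting 5 business days from Monday, 18 March 2019 (Mar 19, Mar 20, Mar 21, Mar 22, Mar 25, skipping weekends) reaches Monday, 25 March 2019.
The last day of the appeal period: 25 March 2019 + 76 days = 9 June 2019.
The last day of the response period: 9 June 2019 + 90 days = 7 September 2019.
The date on which the refund becomes due: 28 calendar days after 7 September 2019 is 5 October 2019. That falls on a Saturday, so it rolls to the next business day, Monday, 7 October 2019.

7 October 2019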